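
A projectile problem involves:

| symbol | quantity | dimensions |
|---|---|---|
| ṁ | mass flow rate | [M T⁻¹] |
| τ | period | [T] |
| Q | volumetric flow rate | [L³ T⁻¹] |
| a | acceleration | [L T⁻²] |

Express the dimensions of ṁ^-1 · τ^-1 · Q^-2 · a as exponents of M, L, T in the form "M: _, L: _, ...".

Collect each base-dimension exponent across the product:
  M: −(1) − (0) − 2·(0) + (0) = -1
  L: −(0) − (0) − 2·(3) + (1) = -5
  T: −(-1) − (1) − 2·(-1) + (-2) = 0
So the dimensions are [M⁻¹ L⁻⁵].

M: -1, L: -5, T: 0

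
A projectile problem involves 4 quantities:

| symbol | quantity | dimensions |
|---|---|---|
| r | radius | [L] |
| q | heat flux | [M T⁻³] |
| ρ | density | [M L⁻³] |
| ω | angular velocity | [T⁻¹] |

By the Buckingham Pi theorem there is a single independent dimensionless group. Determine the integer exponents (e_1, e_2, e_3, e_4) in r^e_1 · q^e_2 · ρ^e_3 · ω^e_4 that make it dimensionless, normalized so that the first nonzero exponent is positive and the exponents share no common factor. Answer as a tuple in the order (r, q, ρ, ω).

M: e_1·(0) + e_2·(1) + e_3·(1) + e_4·(0) = 0
L: e_1·(1) + e_2·(0) + e_3·(-3) + e_4·(0) = 0
T: e_1·(0) + e_2·(-3) + e_3·(0) + e_4·(-1) = 0
Solving this homogeneous linear system for the smallest-integer solution (first nonzero entry positive) gives (3, -1, 1, 3).

(3, -1, 1, 3)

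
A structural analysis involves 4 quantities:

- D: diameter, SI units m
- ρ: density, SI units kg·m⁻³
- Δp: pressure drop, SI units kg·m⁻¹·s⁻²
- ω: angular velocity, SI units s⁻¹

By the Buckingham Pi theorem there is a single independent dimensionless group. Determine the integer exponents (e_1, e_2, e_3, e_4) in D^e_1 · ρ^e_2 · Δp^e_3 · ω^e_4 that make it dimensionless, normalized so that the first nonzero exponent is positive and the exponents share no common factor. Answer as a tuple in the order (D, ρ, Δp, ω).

M: e_1·(0) + e_2·(1) + e_3·(1) + e_4·(0) = 0
L: e_1·(1) + e_2·(-3) + e_3·(-1) + e_4·(0) = 0
T: e_1·(0) + e_2·(0) + e_3·(-2) + e_4·(-1) = 0
Solving this homogeneous linear system for the smallest-integer solution (first nonzero entry positive) gives (2, 1, -1, 2).

(2, 1, -1, 2)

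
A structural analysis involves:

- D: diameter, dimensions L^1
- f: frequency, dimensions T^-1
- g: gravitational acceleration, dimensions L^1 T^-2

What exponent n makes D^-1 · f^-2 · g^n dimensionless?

1

Balance the L exponent: (1)·n from g, plus −(1) − 2·(0) = -1 from the rest, must sum to zero.
n − 1 = 0, so n = 1.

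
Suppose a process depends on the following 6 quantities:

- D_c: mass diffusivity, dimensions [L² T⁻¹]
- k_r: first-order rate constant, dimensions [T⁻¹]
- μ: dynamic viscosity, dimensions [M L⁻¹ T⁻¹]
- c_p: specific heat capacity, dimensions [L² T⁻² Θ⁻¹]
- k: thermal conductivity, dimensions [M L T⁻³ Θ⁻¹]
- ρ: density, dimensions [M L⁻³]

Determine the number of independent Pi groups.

2

There are 6 variables and 4 base dimensions (M, L, T, Θ).
The dimension matrix has rank 4.
Independent dimensionless groups: 6 − 4 = 2.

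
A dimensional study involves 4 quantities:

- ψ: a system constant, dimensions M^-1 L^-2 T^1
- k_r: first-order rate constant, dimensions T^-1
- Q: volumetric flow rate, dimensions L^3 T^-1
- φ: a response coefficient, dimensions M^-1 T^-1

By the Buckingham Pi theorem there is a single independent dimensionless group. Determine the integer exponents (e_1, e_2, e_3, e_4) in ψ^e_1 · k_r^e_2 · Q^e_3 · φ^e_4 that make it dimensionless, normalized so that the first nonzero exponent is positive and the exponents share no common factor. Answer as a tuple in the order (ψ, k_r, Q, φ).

M: e_1·(-1) + e_2·(0) + e_3·(0) + e_4·(-1) = 0
L: e_1·(-2) + e_2·(0) + e_3·(3) + e_4·(0) = 0
T: e_1·(1) + e_2·(-1) + e_3·(-1) + e_4·(-1) = 0
Solving this homogeneous linear system for the smallest-integer solution (first nonzero entry positive) gives (3, 4, 2, -3).

(3, 4, 2, -3)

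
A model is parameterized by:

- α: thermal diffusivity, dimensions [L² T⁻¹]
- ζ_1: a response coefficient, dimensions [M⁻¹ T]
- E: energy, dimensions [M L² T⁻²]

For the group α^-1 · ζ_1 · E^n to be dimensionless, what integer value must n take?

Balance the M exponent: (1)·n from E, plus −(0) + (-1) = -1 from the rest, must sum to zero.
n − 1 = 0, so n = 1.

1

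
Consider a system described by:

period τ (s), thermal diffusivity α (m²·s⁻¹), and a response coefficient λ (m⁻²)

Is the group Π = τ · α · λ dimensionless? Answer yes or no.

yes

Sum the exponent of each base dimension across the product:
  L: [τ]_L + [α]_L + [λ]_L = (0) + (2) + (-2) = 0
  T: [τ]_T + [α]_T + [λ]_T = (1) + (-1) + (0) = 0
All base exponents vanish — dimensionless.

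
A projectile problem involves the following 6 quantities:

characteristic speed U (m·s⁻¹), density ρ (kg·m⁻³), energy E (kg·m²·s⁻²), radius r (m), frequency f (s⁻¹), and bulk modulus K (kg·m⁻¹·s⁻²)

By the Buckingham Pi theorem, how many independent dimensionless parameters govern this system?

3

There are 6 variables and 3 base dimensions (M, L, T).
The dimension matrix has rank 3.
Independent dimensionless groups: 6 − 3 = 3.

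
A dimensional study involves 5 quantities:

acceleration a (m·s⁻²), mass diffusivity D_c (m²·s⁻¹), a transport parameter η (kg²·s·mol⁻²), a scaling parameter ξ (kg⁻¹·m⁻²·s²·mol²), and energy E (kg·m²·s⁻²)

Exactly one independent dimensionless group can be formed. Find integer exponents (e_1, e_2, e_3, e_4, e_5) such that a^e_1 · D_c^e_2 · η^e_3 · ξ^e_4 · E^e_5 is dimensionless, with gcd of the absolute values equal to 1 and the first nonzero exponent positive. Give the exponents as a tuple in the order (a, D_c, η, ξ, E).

M: e_1·(0) + e_2·(0) + e_3·(2) + e_4·(-1) + e_5·(1) = 0
L: e_1·(1) + e_2·(2) + e_3·(0) + e_4·(-2) + e_5·(2) = 0
T: e_1·(-2) + e_2·(-1) + e_3·(1) + e_4·(2) + e_5·(-2) = 0
N: e_1·(0) + e_2·(0) + e_3·(-2) + e_4·(2) + e_5·(0) = 0
Solving this homogeneous linear system for the smallest-integer solution (first nonzero entry positive) gives (2, 1, 1, 1, -1).

(2, 1, 1, 1, -1)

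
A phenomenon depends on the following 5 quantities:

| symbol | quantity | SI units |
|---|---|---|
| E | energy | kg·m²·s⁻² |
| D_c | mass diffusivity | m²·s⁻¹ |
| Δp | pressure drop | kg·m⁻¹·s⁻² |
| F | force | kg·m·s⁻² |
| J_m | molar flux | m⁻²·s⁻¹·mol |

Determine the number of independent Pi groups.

1

There are 5 variables and 4 base dimensions (M, L, T, N).
The dimension matrix has rank 4.
Independent dimensionless groups: 5 − 4 = 1.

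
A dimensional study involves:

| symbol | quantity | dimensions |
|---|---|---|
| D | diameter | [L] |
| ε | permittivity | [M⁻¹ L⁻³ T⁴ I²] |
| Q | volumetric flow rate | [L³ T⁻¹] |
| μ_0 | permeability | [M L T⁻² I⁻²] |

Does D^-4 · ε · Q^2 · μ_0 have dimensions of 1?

Sum the exponent of each base dimension across the product:
  M: −4·[D]_M + [ε]_M + 2·[Q]_M + [μ_0]_M = −4·(0) + (-1) + 2·(0) + (1) = 0
  L: −4·[D]_L + [ε]_L + 2·[Q]_L + [μ_0]_L = −4·(1) + (-3) + 2·(3) + (1) = 0
  T: −4·[D]_T + [ε]_T + 2·[Q]_T + [μ_0]_T = −4·(0) + (4) + 2·(-1) + (-2) = 0
  I: −4·[D]_I + [ε]_I + 2·[Q]_I + [μ_0]_I = −4·(0) + (2) + 2·(0) + (-2) = 0
All base exponents vanish — dimensionless.

yes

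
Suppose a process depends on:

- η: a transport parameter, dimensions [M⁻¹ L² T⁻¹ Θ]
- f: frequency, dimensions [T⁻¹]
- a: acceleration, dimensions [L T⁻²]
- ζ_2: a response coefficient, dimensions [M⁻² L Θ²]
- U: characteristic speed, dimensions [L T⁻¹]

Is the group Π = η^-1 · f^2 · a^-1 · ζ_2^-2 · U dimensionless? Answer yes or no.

Sum the exponent of each base dimension across the product:
  M: −[η]_M + 2·[f]_M − [a]_M − 2·[ζ_2]_M + [U]_M = −(-1) + 2·(0) − (0) − 2·(-2) + (0) = 5
  L: −[η]_L + 2·[f]_L − [a]_L − 2·[ζ_2]_L + [U]_L = −(2) + 2·(0) − (1) − 2·(1) + (1) = -4
  T: −[η]_T + 2·[f]_T − [a]_T − 2·[ζ_2]_T + [U]_T = −(-1) + 2·(-1) − (-2) − 2·(0) + (-1) = 0
  Θ: −[η]_Θ + 2·[f]_Θ − [a]_Θ − 2·[ζ_2]_Θ + [U]_Θ = −(1) + 2·(0) − (0) − 2·(2) + (0) = -5
Net dimensions [M⁵ L⁻⁴ Θ⁻⁵] ≠ [1] — not dimensionless.

no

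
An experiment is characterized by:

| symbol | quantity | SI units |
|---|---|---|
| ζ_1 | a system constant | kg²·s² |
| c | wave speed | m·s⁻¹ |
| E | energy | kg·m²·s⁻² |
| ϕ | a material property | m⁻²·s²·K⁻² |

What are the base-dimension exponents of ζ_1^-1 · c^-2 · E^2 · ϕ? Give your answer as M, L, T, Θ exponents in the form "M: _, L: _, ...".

M: 0, L: 0, T: -2, Θ: -2

Collect each base-dimension exponent across the product:
  M: −(2) − 2·(0) + 2·(1) + (0) = 0
  L: −(0) − 2·(1) + 2·(2) + (-2) = 0
  T: −(2) − 2·(-1) + 2·(-2) + (2) = -2
  Θ: −(0) − 2·(0) + 2·(0) + (-2) = -2
So the dimensions are [T⁻² Θ⁻²].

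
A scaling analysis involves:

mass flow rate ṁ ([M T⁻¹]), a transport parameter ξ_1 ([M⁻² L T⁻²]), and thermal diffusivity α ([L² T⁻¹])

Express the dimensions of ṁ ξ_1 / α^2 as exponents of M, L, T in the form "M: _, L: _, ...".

M: -1, L: -3, T: -1

Collect each base-dimension exponent across the product:
  M: (1) + (-2) − 2·(0) = -1
  L: (0) + (1) − 2·(2) = -3
  T: (-1) + (-2) − 2·(-1) = -1
So the dimensions are [M⁻¹ L⁻³ T⁻¹].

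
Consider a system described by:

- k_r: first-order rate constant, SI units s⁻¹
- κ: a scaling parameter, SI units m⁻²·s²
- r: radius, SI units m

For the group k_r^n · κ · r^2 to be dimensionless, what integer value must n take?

2

Balance the T exponent: (-1)·n from k_r, plus (2) + 2·(0) = 2 from the rest, must sum to zero.
−n + 2 = 0, so n = 2.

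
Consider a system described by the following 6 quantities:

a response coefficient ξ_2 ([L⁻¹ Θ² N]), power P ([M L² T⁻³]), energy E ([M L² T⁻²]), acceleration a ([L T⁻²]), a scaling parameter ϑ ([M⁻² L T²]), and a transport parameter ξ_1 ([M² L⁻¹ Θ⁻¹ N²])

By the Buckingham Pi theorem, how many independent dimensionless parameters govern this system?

1

There are 6 variables and 5 base dimensions (M, L, T, Θ, N).
The dimension matrix has rank 5.
Independent dimensionless groups: 6 − 5 = 1.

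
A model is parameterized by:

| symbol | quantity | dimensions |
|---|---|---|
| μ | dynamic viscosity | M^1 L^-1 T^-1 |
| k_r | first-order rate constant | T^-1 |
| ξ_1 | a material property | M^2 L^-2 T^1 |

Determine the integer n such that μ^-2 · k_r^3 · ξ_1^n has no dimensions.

Balance the M exponent: (2)·n from ξ_1, plus −2·(1) + 3·(0) = -2 from the rest, must sum to zero.
2n − 2 = 0, so n = 1.

1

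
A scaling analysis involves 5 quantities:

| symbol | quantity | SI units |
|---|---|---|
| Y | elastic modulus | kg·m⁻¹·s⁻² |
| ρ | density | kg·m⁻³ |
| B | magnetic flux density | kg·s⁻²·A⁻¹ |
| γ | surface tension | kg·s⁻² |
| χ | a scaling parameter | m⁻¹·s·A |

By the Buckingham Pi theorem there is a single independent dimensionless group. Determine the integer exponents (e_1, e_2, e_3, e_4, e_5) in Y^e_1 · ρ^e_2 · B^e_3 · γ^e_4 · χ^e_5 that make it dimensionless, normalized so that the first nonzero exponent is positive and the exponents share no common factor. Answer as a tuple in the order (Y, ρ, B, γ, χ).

(1, -1, 2, -2, 2)

M: e_1·(1) + e_2·(1) + e_3·(1) + e_4·(1) + e_5·(0) = 0
L: e_1·(-1) + e_2·(-3) + e_3·(0) + e_4·(0) + e_5·(-1) = 0
T: e_1·(-2) + e_2·(0) + e_3·(-2) + e_4·(-2) + e_5·(1) = 0
I: e_1·(0) + e_2·(0) + e_3·(-1) + e_4·(0) + e_5·(1) = 0
Solving this homogeneous linear system for the smallest-integer solution (first nonzero entry positive) gives (1, -1, 2, -2, 2).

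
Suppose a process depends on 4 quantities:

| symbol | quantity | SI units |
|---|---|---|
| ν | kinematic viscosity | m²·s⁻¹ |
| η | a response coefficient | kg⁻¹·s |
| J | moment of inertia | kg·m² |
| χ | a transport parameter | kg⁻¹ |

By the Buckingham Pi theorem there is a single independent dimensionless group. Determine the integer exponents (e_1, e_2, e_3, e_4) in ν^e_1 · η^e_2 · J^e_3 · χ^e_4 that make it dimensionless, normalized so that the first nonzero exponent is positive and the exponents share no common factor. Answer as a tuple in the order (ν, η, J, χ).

M: e_1·(0) + e_2·(-1) + e_3·(1) + e_4·(-1) = 0
L: e_1·(2) + e_2·(0) + e_3·(2) + e_4·(0) = 0
T: e_1·(-1) + e_2·(1) + e_3·(0) + e_4·(0) = 0
Solving this homogeneous linear system for the smallest-integer solution (first nonzero entry positive) gives (1, 1, -1, -2).

(1, 1, -1, -2)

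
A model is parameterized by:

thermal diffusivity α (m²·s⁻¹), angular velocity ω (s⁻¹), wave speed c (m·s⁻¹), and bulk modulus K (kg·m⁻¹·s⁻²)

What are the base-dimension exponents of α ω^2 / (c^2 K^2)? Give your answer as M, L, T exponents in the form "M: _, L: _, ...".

Collect each base-dimension exponent across the product:
  M: (0) + 2·(0) − 2·(0) − 2·(1) = -2
  L: (2) + 2·(0) − 2·(1) − 2·(-1) = 2
  T: (-1) + 2·(-1) − 2·(-1) − 2·(-2) = 3
So the dimensions are [M⁻² L² T³].

M: -2, L: 2, T: 3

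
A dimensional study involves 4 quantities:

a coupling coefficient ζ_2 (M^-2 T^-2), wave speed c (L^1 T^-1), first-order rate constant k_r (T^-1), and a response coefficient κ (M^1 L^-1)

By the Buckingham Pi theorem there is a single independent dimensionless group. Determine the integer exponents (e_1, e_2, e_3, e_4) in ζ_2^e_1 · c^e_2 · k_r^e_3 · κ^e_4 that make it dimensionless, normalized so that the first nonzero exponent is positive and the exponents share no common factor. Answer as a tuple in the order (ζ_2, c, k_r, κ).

(1, 2, -4, 2)

M: e_1·(-2) + e_2·(0) + e_3·(0) + e_4·(1) = 0
L: e_1·(0) + e_2·(1) + e_3·(0) + e_4·(-1) = 0
T: e_1·(-2) + e_2·(-1) + e_3·(-1) + e_4·(0) = 0
Solving this homogeneous linear system for the smallest-integer solution (first nonzero entry positive) gives (1, 2, -4, 2).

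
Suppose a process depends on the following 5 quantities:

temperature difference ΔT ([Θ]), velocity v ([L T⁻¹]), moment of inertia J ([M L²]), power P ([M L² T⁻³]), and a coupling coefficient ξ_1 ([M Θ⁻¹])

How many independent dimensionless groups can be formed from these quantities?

There are 5 variables and 4 base dimensions (M, L, T, Θ).
The dimension matrix has rank 4.
Independent dimensionless groups: 5 − 4 = 1.

1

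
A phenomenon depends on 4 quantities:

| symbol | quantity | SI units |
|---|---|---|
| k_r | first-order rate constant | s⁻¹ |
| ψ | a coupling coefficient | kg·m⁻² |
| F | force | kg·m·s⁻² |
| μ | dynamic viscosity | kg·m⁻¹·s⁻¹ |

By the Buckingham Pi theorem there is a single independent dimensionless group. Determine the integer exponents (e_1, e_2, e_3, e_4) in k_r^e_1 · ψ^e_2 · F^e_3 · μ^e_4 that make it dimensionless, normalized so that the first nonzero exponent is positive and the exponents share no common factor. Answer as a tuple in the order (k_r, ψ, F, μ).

M: e_1·(0) + e_2·(1) + e_3·(1) + e_4·(1) = 0
L: e_1·(0) + e_2·(-2) + e_3·(1) + e_4·(-1) = 0
T: e_1·(-1) + e_2·(0) + e_3·(-2) + e_4·(-1) = 0
Solving this homogeneous linear system for the smallest-integer solution (first nonzero entry positive) gives (1, 2, 1, -3).

(1, 2, 1, -3)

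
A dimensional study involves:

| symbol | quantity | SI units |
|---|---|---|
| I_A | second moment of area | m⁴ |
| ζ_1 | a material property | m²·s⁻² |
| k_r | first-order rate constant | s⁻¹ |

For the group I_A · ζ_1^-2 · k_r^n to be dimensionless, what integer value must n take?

4

Balance the T exponent: (-1)·n from k_r, plus (0) − 2·(-2) = 4 from the rest, must sum to zero.
−n + 4 = 0, so n = 4.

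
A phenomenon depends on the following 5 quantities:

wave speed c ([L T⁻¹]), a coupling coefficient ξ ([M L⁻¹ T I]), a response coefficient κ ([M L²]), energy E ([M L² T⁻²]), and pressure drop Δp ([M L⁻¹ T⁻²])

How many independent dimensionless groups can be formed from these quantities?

There are 5 variables and 4 base dimensions (M, L, T, I).
The dimension matrix has rank 4.
Independent dimensionless groups: 5 − 4 = 1.

1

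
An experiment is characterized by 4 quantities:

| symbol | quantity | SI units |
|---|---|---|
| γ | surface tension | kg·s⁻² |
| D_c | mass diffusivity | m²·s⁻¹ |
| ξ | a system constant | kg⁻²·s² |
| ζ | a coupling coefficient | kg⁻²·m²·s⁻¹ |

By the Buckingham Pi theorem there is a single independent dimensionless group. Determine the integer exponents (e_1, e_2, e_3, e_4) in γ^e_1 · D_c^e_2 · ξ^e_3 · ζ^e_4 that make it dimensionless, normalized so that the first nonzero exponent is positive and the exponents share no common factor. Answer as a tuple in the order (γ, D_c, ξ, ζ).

M: e_1·(1) + e_2·(0) + e_3·(-2) + e_4·(-2) = 0
L: e_1·(0) + e_2·(2) + e_3·(0) + e_4·(2) = 0
T: e_1·(-2) + e_2·(-1) + e_3·(2) + e_4·(-1) = 0
Solving this homogeneous linear system for the smallest-integer solution (first nonzero entry positive) gives (2, 1, 2, -1).

(2, 1, 2, -1)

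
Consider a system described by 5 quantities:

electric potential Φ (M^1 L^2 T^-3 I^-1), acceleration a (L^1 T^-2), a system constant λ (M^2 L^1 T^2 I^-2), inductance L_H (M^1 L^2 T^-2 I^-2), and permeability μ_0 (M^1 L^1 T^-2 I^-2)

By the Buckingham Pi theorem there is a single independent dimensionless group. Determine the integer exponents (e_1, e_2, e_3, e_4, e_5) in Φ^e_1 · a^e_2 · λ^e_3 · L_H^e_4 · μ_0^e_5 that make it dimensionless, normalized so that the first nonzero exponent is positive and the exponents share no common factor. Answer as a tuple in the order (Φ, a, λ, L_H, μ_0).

(2, -4, -1, 1, -1)

M: e_1·(1) + e_2·(0) + e_3·(2) + e_4·(1) + e_5·(1) = 0
L: e_1·(2) + e_2·(1) + e_3·(1) + e_4·(2) + e_5·(1) = 0
T: e_1·(-3) + e_2·(-2) + e_3·(2) + e_4·(-2) + e_5·(-2) = 0
I: e_1·(-1) + e_2·(0) + e_3·(-2) + e_4·(-2) + e_5·(-2) = 0
Solving this homogeneous linear system for the smallest-integer solution (first nonzero entry positive) gives (2, -4, -1, 1, -1).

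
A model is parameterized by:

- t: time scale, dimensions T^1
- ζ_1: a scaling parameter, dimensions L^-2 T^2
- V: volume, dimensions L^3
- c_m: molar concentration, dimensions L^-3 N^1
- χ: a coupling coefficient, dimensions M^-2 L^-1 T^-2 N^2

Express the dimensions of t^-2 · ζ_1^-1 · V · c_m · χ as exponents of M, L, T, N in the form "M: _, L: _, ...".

M: -2, L: 1, T: -6, N: 3

Collect each base-dimension exponent across the product:
  M: −2·(0) − (0) + (0) + (0) + (-2) = -2
  L: −2·(0) − (-2) + (3) + (-3) + (-1) = 1
  T: −2·(1) − (2) + (0) + (0) + (-2) = -6
  N: −2·(0) − (0) + (0) + (1) + (2) = 3
So the dimensions are [M⁻² L T⁻⁶ N³].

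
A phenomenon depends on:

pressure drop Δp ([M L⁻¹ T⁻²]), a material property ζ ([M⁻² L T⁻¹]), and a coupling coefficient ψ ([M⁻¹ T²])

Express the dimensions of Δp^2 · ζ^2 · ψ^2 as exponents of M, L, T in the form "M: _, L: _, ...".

Collect each base-dimension exponent across the product:
  M: 2·(1) + 2·(-2) + 2·(-1) = -4
  L: 2·(-1) + 2·(1) + 2·(0) = 0
  T: 2·(-2) + 2·(-1) + 2·(2) = -2
So the dimensions are [M⁻⁴ T⁻²].

M: -4, L: 0, T: -2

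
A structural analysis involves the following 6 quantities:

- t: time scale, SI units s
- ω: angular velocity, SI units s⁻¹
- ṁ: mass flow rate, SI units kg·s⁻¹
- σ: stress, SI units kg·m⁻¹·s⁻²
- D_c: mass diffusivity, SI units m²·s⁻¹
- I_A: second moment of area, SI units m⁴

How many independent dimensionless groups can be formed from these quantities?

3

There are 6 variables and 3 base dimensions (M, L, T).
The dimension matrix has rank 3.
Independent dimensionless groups: 6 − 3 = 3.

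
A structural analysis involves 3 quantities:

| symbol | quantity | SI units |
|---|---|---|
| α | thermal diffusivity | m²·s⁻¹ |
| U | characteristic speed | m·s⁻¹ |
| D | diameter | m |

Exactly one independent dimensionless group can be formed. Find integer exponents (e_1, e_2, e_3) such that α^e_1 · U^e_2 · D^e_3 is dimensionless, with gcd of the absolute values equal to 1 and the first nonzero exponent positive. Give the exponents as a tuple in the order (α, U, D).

L: e_1·(2) + e_2·(1) + e_3·(1) = 0
T: e_1·(-1) + e_2·(-1) + e_3·(0) = 0
Solving this homogeneous linear system for the smallest-integer solution (first nonzero entry positive) gives (1, -1, -1).

(1, -1, -1)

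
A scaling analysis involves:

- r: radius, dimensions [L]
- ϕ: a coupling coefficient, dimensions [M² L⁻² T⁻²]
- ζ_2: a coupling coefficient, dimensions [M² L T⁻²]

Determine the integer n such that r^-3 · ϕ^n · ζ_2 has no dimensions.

Balance the M exponent: (2)·n from ϕ, plus −3·(0) + (2) = 2 from the rest, must sum to zero.
2n + 2 = 0, so n = -1.

-1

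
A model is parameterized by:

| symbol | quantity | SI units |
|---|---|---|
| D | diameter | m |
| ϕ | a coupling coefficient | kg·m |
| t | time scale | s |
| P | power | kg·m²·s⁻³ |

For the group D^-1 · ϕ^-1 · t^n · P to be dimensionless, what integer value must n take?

Balance the T exponent: (1)·n from t, plus −(0) − (0) + (-3) = -3 from the rest, must sum to zero.
n − 3 = 0, so n = 3.

3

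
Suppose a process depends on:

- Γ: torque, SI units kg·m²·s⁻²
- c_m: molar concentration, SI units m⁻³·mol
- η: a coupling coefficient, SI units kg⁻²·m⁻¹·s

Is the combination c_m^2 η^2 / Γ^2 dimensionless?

no

Sum the exponent of each base dimension across the product:
  M: −2·[Γ]_M + 2·[c_m]_M + 2·[η]_M = −2·(1) + 2·(0) + 2·(-2) = -6
  L: −2·[Γ]_L + 2·[c_m]_L + 2·[η]_L = −2·(2) + 2·(-3) + 2·(-1) = -12
  T: −2·[Γ]_T + 2·[c_m]_T + 2·[η]_T = −2·(-2) + 2·(0) + 2·(1) = 6
  N: −2·[Γ]_N + 2·[c_m]_N + 2·[η]_N = −2·(0) + 2·(1) + 2·(0) = 2
Net dimensions [M⁻⁶ L⁻¹² T⁶ N²] ≠ [1] — not dimensionless.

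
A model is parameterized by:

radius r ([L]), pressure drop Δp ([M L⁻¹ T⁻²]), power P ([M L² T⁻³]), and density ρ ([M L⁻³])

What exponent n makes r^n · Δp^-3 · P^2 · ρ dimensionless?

-4

Balance the L exponent: (1)·n from r, plus −3·(-1) + 2·(2) + (-3) = 4 from the rest, must sum to zero.
n + 4 = 0, so n = -4.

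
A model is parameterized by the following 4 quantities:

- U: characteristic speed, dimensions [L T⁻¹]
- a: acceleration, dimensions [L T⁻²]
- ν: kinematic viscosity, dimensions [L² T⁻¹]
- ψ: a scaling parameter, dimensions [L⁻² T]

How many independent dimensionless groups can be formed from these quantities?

2

There are 4 variables and 2 base dimensions (L, T).
The dimension matrix has rank 2.
Independent dimensionless groups: 4 − 2 = 2.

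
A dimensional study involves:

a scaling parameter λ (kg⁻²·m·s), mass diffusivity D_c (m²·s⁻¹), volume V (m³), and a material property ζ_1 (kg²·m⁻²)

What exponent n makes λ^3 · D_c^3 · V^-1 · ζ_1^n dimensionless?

Balance the M exponent: (2)·n from ζ_1, plus 3·(-2) + 3·(0) − (0) = -6 from the rest, must sum to zero.
2n − 6 = 0, so n = 3.

3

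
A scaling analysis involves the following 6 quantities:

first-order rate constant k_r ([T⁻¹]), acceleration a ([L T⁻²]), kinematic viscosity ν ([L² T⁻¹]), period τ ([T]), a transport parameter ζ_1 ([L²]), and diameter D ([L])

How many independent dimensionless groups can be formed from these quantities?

There are 6 variables and 2 base dimensions (L, T).
The dimension matrix has rank 2.
Independent dimensionless groups: 6 − 2 = 4.

4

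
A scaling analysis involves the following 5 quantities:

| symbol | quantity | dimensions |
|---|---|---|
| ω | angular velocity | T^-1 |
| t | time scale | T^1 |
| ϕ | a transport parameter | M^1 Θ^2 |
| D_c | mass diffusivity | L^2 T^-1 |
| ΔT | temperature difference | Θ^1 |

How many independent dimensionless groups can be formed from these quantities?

There are 5 variables and 4 base dimensions (M, L, T, Θ).
The dimension matrix has rank 4.
Independent dimensionless groups: 5 − 4 = 1.

1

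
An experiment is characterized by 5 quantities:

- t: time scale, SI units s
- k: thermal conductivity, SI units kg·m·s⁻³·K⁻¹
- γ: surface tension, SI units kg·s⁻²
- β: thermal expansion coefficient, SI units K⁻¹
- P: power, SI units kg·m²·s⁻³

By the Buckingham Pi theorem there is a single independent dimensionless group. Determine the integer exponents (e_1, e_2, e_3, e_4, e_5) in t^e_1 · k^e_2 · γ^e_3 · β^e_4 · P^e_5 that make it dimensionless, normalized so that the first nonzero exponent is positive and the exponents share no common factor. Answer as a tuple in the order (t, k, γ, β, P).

M: e_1·(0) + e_2·(1) + e_3·(1) + e_4·(0) + e_5·(1) = 0
L: e_1·(0) + e_2·(1) + e_3·(0) + e_4·(0) + e_5·(2) = 0
T: e_1·(1) + e_2·(-3) + e_3·(-2) + e_4·(0) + e_5·(-3) = 0
Θ: e_1·(0) + e_2·(-1) + e_3·(0) + e_4·(-1) + e_5·(0) = 0
Solving this homogeneous linear system for the smallest-integer solution (first nonzero entry positive) gives (1, 2, -1, -2, -1).

(1, 2, -1, -2, -1)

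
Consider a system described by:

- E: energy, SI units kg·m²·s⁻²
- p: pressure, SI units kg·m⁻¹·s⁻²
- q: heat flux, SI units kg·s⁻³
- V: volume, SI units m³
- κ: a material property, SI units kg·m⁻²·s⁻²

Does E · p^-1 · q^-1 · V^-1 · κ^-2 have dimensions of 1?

Sum the exponent of each base dimension across the product:
  M: [E]_M − [p]_M − [q]_M − [V]_M − 2·[κ]_M = (1) − (1) − (1) − (0) − 2·(1) = -3
  L: [E]_L − [p]_L − [q]_L − [V]_L − 2·[κ]_L = (2) − (-1) − (0) − (3) − 2·(-2) = 4
  T: [E]_T − [p]_T − [q]_T − [V]_T − 2·[κ]_T = (-2) − (-2) − (-3) − (0) − 2·(-2) = 7
Net dimensions [M⁻³ L⁴ T⁷] ≠ [1] — not dimensionless.

no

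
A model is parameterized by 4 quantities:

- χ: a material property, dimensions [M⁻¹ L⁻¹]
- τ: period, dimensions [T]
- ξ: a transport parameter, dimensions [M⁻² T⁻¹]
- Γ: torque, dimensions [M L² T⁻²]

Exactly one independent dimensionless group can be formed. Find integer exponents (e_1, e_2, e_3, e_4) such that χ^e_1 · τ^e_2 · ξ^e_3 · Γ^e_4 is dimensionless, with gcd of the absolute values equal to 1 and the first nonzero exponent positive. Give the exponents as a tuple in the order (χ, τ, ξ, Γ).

M: e_1·(-1) + e_2·(0) + e_3·(-2) + e_4·(1) = 0
L: e_1·(-1) + e_2·(0) + e_3·(0) + e_4·(2) = 0
T: e_1·(0) + e_2·(1) + e_3·(-1) + e_4·(-2) = 0
Solving this homogeneous linear system for the smallest-integer solution (first nonzero entry positive) gives (4, 3, -1, 2).

(4, 3, -1, 2)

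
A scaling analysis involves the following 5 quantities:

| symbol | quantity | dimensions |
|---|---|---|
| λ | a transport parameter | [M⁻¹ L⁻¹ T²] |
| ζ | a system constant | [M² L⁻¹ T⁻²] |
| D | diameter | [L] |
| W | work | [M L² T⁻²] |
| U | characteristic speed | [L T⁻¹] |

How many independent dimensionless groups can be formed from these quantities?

There are 5 variables and 3 base dimensions (M, L, T).
The dimension matrix has rank 3.
Independent dimensionless groups: 5 − 3 = 2.

2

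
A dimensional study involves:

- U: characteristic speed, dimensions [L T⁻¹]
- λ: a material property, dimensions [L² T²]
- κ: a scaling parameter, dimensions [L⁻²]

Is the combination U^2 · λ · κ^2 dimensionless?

Sum the exponent of each base dimension across the product:
  L: 2·[U]_L + [λ]_L + 2·[κ]_L = 2·(1) + (2) + 2·(-2) = 0
  T: 2·[U]_T + [λ]_T + 2·[κ]_T = 2·(-1) + (2) + 2·(0) = 0
All base exponents vanish — dimensionless.

yes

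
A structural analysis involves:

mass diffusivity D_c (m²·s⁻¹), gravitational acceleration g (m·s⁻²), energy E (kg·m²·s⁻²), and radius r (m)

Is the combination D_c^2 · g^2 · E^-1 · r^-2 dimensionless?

Sum the exponent of each base dimension across the product:
  M: 2·[D_c]_M + 2·[g]_M − [E]_M − 2·[r]_M = 2·(0) + 2·(0) − (1) − 2·(0) = -1
  L: 2·[D_c]_L + 2·[g]_L − [E]_L − 2·[r]_L = 2·(2) + 2·(1) − (2) − 2·(1) = 2
  T: 2·[D_c]_T + 2·[g]_T − [E]_T − 2·[r]_T = 2·(-1) + 2·(-2) − (-2) − 2·(0) = -4
Net dimensions [M⁻¹ L² T⁻⁴] ≠ [1] — not dimensionless.

no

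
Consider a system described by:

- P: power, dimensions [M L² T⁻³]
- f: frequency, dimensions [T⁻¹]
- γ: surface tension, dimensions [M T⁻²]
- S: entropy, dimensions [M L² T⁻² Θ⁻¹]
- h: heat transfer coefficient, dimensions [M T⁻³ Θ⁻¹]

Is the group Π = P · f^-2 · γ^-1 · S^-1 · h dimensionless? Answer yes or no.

yes

Sum the exponent of each base dimension across the product:
  M: [P]_M − 2·[f]_M − [γ]_M − [S]_M + [h]_M = (1) − 2·(0) − (1) − (1) + (1) = 0
  L: [P]_L − 2·[f]_L − [γ]_L − [S]_L + [h]_L = (2) − 2·(0) − (0) − (2) + (0) = 0
  T: [P]_T − 2·[f]_T − [γ]_T − [S]_T + [h]_T = (-3) − 2·(-1) − (-2) − (-2) + (-3) = 0
  Θ: [P]_Θ − 2·[f]_Θ − [γ]_Θ − [S]_Θ + [h]_Θ = (0) − 2·(0) − (0) − (-1) + (-1) = 0
All base exponents vanish — dimensionless.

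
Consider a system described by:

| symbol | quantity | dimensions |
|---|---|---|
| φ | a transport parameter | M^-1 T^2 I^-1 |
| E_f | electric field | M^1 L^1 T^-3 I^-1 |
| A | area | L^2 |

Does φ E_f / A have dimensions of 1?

Sum the exponent of each base dimension across the product:
  M: [φ]_M + [E_f]_M − [A]_M = (-1) + (1) − (0) = 0
  L: [φ]_L + [E_f]_L − [A]_L = (0) + (1) − (2) = -1
  T: [φ]_T + [E_f]_T − [A]_T = (2) + (-3) − (0) = -1
  I: [φ]_I + [E_f]_I − [A]_I = (-1) + (-1) − (0) = -2
Net dimensions [L⁻¹ T⁻¹ I⁻²] ≠ [1] — not dimensionless.

no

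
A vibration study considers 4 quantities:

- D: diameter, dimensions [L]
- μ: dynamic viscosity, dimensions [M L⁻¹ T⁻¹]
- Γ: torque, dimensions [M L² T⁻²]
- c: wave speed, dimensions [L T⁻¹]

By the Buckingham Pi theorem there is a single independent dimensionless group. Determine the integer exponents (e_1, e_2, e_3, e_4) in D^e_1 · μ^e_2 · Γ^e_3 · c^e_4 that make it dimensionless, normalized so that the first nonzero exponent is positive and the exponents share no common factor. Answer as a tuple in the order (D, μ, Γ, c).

M: e_1·(0) + e_2·(1) + e_3·(1) + e_4·(0) = 0
L: e_1·(1) + e_2·(-1) + e_3·(2) + e_4·(1) = 0
T: e_1·(0) + e_2·(-1) + e_3·(-2) + e_4·(-1) = 0
Solving this homogeneous linear system for the smallest-integer solution (first nonzero entry positive) gives (2, 1, -1, 1).

(2, 1, -1, 1)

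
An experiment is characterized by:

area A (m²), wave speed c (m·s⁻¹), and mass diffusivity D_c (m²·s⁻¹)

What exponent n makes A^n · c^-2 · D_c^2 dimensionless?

-1

Balance the L exponent: (2)·n from A, plus −2·(1) + 2·(2) = 2 from the rest, must sum to zero.
2n + 2 = 0, so n = -1.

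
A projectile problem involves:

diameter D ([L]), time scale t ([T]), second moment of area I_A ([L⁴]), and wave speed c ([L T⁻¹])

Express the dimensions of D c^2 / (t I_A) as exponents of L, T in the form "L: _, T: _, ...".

L: -1, T: -3

Collect each base-dimension exponent across the product:
  L: (1) − (0) − (4) + 2·(1) = -1
  T: (0) − (1) − (0) + 2·(-1) = -3
So the dimensions are [L⁻¹ T⁻³].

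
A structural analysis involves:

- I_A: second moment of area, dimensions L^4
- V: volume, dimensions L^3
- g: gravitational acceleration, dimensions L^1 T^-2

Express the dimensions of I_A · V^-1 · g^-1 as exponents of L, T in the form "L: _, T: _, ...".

L: 0, T: 2

Collect each base-dimension exponent across the product:
  L: (4) − (3) − (1) = 0
  T: (0) − (0) − (-2) = 2
So the dimensions are [T²].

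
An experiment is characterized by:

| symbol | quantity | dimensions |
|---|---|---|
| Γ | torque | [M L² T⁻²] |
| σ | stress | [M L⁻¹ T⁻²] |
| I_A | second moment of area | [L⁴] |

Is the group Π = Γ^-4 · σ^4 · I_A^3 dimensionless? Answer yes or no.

Sum the exponent of each base dimension across the product:
  M: −4·[Γ]_M + 4·[σ]_M + 3·[I_A]_M = −4·(1) + 4·(1) + 3·(0) = 0
  L: −4·[Γ]_L + 4·[σ]_L + 3·[I_A]_L = −4·(2) + 4·(-1) + 3·(4) = 0
  T: −4·[Γ]_T + 4·[σ]_T + 3·[I_A]_T = −4·(-2) + 4·(-2) + 3·(0) = 0
  Θ: −4·[Γ]_Θ + 4·[σ]_Θ + 3·[I_A]_Θ = −4·(0) + 4·(0) + 3·(0) = 0
All base exponents vanish — dimensionless.

yes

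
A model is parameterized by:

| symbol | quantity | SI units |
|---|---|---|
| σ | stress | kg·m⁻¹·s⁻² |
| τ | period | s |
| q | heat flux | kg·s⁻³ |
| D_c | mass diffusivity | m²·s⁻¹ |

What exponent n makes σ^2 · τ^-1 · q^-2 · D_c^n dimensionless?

Balance the L exponent: (2)·n from D_c, plus 2·(-1) − (0) − 2·(0) = -2 from the rest, must sum to zero.
2n − 2 = 0, so n = 1.

1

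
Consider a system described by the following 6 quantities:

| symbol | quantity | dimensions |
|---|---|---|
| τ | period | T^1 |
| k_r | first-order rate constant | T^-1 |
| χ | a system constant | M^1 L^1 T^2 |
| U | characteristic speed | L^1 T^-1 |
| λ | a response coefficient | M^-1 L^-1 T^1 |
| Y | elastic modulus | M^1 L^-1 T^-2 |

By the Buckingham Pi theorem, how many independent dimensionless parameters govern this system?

3

There are 6 variables and 3 base dimensions (M, L, T).
The dimension matrix has rank 3.
Independent dimensionless groups: 6 − 3 = 3.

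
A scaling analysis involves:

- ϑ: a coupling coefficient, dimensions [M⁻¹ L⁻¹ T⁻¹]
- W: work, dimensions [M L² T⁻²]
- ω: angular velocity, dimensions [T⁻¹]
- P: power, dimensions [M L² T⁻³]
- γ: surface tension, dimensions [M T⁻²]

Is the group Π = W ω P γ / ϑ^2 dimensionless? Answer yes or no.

no

Sum the exponent of each base dimension across the product:
  M: −2·[ϑ]_M + [W]_M + [ω]_M + [P]_M + [γ]_M = −2·(-1) + (1) + (0) + (1) + (1) = 5
  L: −2·[ϑ]_L + [W]_L + [ω]_L + [P]_L + [γ]_L = −2·(-1) + (2) + (0) + (2) + (0) = 6
  T: −2·[ϑ]_T + [W]_T + [ω]_T + [P]_T + [γ]_T = −2·(-1) + (-2) + (-1) + (-3) + (-2) = -6
Net dimensions [M⁵ L⁶ T⁻⁶] ≠ [1] — not dimensionless.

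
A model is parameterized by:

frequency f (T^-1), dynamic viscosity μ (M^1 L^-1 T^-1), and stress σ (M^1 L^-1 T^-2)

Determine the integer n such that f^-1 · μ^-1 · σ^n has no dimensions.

Balance the M exponent: (1)·n from σ, plus −(0) − (1) = -1 from the rest, must sum to zero.
n − 1 = 0, so n = 1.

1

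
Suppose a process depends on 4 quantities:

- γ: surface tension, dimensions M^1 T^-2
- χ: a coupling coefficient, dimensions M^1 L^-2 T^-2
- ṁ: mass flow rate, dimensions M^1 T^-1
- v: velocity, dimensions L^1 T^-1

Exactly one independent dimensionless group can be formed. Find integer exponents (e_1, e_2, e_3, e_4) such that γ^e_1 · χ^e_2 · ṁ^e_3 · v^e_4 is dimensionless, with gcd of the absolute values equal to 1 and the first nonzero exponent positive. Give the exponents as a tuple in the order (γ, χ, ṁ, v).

M: e_1·(1) + e_2·(1) + e_3·(1) + e_4·(0) = 0
L: e_1·(0) + e_2·(-2) + e_3·(0) + e_4·(1) = 0
T: e_1·(-2) + e_2·(-2) + e_3·(-1) + e_4·(-1) = 0
Solving this homogeneous linear system for the smallest-integer solution (first nonzero entry positive) gives (3, -1, -2, -2).

(3, -1, -2, -2)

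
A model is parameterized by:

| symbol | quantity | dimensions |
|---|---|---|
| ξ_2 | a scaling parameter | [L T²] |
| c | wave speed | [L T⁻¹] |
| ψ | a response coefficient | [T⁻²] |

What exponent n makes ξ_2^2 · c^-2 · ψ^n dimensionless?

Balance the T exponent: (-2)·n from ψ, plus 2·(2) − 2·(-1) = 6 from the rest, must sum to zero.
-2n + 6 = 0, so n = 3.

3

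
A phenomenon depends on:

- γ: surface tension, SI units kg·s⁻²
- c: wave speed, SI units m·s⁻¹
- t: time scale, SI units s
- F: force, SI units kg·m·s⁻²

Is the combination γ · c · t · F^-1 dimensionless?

Sum the exponent of each base dimension across the product:
  M: [γ]_M + [c]_M + [t]_M − [F]_M = (1) + (0) + (0) − (1) = 0
  L: [γ]_L + [c]_L + [t]_L − [F]_L = (0) + (1) + (0) − (1) = 0
  T: [γ]_T + [c]_T + [t]_T − [F]_T = (-2) + (-1) + (1) − (-2) = 0
  Θ: [γ]_Θ + [c]_Θ + [t]_Θ − [F]_Θ = (0) + (0) + (0) − (0) = 0
All base exponents vanish — dimensionless.

yes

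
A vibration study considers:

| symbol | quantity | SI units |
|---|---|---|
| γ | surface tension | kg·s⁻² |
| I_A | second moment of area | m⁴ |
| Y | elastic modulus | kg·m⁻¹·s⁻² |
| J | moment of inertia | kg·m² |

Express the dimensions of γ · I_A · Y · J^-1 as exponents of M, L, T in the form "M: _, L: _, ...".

M: 1, L: 1, T: -4

Collect each base-dimension exponent across the product:
  M: (1) + (0) + (1) − (1) = 1
  L: (0) + (4) + (-1) − (2) = 1
  T: (-2) + (0) + (-2) − (0) = -4
So the dimensions are [M L T⁻⁴].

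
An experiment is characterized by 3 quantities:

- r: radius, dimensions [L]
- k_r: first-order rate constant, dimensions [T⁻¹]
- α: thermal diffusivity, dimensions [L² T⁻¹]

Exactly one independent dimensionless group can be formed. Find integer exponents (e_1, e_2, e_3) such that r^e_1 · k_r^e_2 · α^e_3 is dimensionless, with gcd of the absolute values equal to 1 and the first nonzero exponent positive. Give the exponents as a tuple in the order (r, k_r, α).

L: e_1·(1) + e_2·(0) + e_3·(2) = 0
T: e_1·(0) + e_2·(-1) + e_3·(-1) = 0
Solving this homogeneous linear system for the smallest-integer solution (first nonzero entry positive) gives (2, 1, -1).

(2, 1, -1)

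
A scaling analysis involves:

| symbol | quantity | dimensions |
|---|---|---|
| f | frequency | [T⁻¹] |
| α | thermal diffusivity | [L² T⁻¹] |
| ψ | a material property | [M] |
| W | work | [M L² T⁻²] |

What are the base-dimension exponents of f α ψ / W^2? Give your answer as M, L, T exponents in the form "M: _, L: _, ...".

Collect each base-dimension exponent across the product:
  M: (0) + (0) + (1) − 2·(1) = -1
  L: (0) + (2) + (0) − 2·(2) = -2
  T: (-1) + (-1) + (0) − 2·(-2) = 2
So the dimensions are [M⁻¹ L⁻² T²].

M: -1, L: -2, T: 2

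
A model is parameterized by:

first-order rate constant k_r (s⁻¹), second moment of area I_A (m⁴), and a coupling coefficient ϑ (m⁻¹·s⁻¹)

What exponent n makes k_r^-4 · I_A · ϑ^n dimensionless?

Balance the L exponent: (-1)·n from ϑ, plus −4·(0) + (4) = 4 from the rest, must sum to zero.
−n + 4 = 0, so n = 4.

4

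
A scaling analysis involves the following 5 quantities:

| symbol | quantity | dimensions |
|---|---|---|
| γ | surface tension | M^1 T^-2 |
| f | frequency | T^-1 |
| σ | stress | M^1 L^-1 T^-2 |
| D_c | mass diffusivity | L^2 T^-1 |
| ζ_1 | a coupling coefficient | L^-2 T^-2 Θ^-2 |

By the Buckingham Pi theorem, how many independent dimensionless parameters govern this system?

1

There are 5 variables and 4 base dimensions (M, L, T, Θ).
The dimension matrix has rank 4.
Independent dimensionless groups: 5 − 4 = 1.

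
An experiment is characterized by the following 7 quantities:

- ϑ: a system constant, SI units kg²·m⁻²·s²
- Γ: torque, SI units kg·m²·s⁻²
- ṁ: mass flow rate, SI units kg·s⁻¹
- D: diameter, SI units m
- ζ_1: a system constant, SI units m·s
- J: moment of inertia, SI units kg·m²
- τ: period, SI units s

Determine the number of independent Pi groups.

There are 7 variables and 3 base dimensions (M, L, T).
The dimension matrix has rank 3.
Independent dimensionless groups: 7 − 3 = 4.

4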